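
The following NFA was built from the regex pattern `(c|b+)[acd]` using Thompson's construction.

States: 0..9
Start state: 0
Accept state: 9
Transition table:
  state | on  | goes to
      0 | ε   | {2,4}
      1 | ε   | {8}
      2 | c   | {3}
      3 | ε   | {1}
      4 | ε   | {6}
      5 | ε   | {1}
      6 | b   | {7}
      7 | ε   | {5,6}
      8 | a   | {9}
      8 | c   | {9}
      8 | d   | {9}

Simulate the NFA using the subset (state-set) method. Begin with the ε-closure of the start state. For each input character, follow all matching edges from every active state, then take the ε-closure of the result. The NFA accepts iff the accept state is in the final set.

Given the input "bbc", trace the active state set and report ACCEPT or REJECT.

initial (ε-close {0}): {0,2,4,6}
'b' @ 1: {1,5,6,7,8}
'b' @ 2: {1,5,6,7,8}
'c' @ 3: {9}  ✓accept
final: {9}; accept 9 in set

Answer: ACCEPT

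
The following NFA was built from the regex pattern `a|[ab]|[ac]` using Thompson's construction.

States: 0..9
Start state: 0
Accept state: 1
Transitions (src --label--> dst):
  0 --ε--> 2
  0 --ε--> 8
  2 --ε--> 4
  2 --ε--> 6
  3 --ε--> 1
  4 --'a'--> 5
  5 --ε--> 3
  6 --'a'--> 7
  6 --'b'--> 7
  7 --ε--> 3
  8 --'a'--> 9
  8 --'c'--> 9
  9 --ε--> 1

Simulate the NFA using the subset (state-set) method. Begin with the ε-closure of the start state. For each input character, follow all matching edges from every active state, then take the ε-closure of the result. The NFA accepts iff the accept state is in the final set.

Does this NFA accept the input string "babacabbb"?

Answer: REJECT

Derivation:
initial (ε-close {0}): {0,2,4,6,8}
'b' @ 1: {1,3,7}  ✓accept
'a' @ 2: {}  — no active states
rest 'bacabbb' ignored (set empty)
end set {} — state 1 not in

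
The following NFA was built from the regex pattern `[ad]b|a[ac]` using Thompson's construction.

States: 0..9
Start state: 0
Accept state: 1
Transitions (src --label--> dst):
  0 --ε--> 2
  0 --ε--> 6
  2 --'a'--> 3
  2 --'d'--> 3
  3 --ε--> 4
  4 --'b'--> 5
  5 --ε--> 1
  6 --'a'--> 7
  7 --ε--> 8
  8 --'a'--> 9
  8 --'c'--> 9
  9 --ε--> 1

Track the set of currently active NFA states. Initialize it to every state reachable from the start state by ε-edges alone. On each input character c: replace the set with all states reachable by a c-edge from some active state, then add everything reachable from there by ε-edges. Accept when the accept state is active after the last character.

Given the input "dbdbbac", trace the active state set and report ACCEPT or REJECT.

Answer: REJECT

Trace:
start: ε-closure({0}) = {0,2,6}
'd' @ 1: {3,4}
'b' @ 2: {1,5}  (accept∈set)
'd' @ 3: {}  — state set empty
rest 'bbac' ignored (set empty)
end set {} — state 1 not in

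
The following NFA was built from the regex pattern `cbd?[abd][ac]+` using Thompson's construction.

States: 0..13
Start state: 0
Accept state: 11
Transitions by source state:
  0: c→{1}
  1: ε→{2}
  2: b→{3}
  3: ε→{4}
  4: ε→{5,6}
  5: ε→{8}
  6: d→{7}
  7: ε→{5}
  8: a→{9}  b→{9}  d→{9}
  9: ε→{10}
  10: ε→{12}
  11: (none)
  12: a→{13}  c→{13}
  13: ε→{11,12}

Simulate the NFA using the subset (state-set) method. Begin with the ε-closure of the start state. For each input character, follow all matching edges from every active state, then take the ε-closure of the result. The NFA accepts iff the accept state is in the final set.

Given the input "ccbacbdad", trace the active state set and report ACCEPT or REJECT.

initial (ε-close {0}): {0}
'c' @ 1: {1,2}
'c' @ 2: {}  — state set empty
rest 'bacbdad' ignored (set empty)
final: {}; accept 11 not in set

Answer: REJECT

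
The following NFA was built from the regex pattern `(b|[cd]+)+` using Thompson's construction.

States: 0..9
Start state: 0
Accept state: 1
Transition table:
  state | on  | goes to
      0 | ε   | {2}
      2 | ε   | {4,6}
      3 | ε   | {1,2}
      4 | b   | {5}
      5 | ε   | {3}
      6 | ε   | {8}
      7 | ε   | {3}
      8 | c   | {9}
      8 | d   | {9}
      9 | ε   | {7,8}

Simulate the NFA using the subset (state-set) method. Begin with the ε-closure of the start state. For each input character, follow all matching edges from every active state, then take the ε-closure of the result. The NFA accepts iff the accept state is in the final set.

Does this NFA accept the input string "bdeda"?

S₀ = ε-closure({0}) = {0,2,4,6,8}
'b' @ 1: {1,2,3,4,5,6,8}  [accepting]
'd' @ 2: {1,2,3,4,6,7,8,9}  [accepting]
'e' @ 3: {}  — dead — no transitions
rest 'da' ignored (set empty)
end set {} — state 1 not in

Answer: REJECT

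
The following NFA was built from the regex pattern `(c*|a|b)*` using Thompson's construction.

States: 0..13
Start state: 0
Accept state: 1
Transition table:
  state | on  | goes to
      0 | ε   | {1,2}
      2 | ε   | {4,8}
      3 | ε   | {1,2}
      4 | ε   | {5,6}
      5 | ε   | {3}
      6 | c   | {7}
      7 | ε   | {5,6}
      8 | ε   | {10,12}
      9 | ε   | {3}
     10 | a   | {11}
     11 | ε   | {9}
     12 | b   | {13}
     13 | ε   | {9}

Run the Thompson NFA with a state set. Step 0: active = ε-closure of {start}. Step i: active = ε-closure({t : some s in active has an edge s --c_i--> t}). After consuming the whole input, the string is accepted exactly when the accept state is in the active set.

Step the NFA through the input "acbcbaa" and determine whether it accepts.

Answer: ACCEPT

Derivation:
initial (ε-close {0}): {0,1,2,3,4,5,6,8,10,12}
'a' @ 1: {1,2,3,4,5,6,8,9,10,11,12}  ✓accept
'c' @ 2: {1,2,3,4,5,6,7,8,10,12}  ✓accept
'b' @ 3: {1,2,3,4,5,6,8,9,10,12,13}  ✓accept
'c' @ 4: {1,2,3,4,5,6,7,8,10,12}  ✓accept
'b' @ 5: {1,2,3,4,5,6,8,9,10,12,13}  ✓accept
'a' @ 6: {1,2,3,4,5,6,8,9,10,11,12}  ✓accept
'a' @ 7: {1,2,3,4,5,6,8,9,10,11,12}  ✓accept
after full input: {1,2,3,4,5,6,8,9,10,11,12}  (accept=1 in)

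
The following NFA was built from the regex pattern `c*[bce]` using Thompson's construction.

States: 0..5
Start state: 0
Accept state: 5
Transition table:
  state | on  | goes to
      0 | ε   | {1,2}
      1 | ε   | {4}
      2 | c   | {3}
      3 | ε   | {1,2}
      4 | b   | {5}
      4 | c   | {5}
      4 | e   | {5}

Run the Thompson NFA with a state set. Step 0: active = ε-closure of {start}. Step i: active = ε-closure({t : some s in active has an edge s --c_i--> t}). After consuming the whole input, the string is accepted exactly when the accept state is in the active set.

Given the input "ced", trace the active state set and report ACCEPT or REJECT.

Answer: REJECT

Steps:
S₀ = ε-closure({0}) = {0,1,2,4}
'c' @ 1: {1,2,3,4,5}  (accept∈set)
'e' @ 2: {5}  (accept∈set)
'd' @ 3: {}  — state set empty
final: {}; accept 5 not in set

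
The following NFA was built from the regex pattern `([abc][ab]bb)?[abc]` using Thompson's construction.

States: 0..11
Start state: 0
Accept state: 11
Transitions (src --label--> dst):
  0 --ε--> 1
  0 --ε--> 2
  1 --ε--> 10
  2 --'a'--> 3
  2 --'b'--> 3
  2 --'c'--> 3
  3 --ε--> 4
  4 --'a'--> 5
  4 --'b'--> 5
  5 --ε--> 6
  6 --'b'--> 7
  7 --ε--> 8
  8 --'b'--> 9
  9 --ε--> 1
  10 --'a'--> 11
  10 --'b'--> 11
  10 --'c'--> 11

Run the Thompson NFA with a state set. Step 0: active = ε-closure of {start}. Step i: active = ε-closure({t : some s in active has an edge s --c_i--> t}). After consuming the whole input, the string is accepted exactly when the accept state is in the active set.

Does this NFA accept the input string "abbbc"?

Answer: ACCEPT

Steps:
S₀ = ε-closure({0}) = {0,1,2,10}
'a' @ 1: {3,4,11}  (accept∈set)
'b' @ 2: {5,6}
'b' @ 3: {7,8}
'b' @ 4: {1,9,10}
'c' @ 5: {11}  (accept∈set)
end set {11} — state 11 in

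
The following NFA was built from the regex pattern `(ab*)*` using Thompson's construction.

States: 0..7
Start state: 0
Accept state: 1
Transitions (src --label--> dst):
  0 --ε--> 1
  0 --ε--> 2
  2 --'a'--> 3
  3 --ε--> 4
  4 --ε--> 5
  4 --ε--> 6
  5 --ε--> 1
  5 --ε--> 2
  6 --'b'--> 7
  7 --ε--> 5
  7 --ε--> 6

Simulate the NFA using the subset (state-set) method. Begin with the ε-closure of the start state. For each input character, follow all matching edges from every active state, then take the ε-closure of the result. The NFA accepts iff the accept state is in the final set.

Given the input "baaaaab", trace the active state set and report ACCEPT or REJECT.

Answer: REJECT

Trace:
initial (ε-close {0}): {0,1,2}
'b' @ 1: {}  — state set empty
rest 'aaaaab' ignored (set empty)
after full input: {}  (accept=1 not in)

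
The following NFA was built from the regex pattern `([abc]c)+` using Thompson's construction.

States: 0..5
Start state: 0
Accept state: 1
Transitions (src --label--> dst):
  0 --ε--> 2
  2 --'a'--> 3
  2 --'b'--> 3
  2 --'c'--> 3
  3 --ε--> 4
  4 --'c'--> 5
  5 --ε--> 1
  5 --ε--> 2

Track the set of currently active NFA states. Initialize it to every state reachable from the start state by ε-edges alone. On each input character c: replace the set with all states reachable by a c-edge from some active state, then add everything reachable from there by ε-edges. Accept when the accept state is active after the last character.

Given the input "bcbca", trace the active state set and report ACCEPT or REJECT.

Answer: REJECT

Trace:
S₀ = ε-closure({0}) = {0,2}
'b' @ 1: {3,4}
'c' @ 2: {1,2,5}  [accepting]
'b' @ 3: {3,4}
'c' @ 4: {1,2,5}  [accepting]
'a' @ 5: {3,4}
after full input: {3,4}  (accept=1 not in)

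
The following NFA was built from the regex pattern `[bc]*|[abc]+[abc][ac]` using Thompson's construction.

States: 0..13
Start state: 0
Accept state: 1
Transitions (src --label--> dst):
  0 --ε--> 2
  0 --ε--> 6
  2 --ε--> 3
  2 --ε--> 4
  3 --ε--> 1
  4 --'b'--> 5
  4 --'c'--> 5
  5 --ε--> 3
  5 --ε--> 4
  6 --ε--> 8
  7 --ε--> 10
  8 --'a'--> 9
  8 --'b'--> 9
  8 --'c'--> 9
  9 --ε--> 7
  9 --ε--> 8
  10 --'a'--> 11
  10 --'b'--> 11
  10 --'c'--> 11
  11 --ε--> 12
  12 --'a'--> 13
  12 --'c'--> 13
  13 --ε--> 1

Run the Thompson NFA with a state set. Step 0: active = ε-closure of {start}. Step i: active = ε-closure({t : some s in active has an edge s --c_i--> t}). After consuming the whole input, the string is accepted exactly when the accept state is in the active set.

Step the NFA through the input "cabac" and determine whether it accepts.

start: ε-closure({0}) = {0,1,2,3,4,6,8}
'c' @ 1: {1,3,4,5,7,8,9,10}  (accept∈set)
'a' @ 2: {7,8,9,10,11,12}
'b' @ 3: {7,8,9,10,11,12}
'a' @ 4: {1,7,8,9,10,11,12,13}  (accept∈set)
'c' @ 5: {1,7,8,9,10,11,12,13}  (accept∈set)
after full input: {1,7,8,9,10,11,12,13}  (accept=1 in)

Answer: ACCEPT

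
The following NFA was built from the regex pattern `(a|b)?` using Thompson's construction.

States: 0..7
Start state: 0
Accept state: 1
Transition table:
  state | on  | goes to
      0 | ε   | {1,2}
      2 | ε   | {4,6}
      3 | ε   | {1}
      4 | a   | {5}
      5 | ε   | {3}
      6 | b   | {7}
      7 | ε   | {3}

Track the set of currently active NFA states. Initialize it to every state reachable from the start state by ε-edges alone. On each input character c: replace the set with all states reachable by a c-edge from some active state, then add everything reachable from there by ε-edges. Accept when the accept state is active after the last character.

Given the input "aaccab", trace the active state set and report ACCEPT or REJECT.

Answer: REJECT

Trace:
initial (ε-close {0}): {0,1,2,4,6}
'a' @ 1: {1,3,5}  [accepting]
'a' @ 2: {}  — dead — no transitions
rest 'ccab' ignored (set empty)
final: {}; accept 1 not in set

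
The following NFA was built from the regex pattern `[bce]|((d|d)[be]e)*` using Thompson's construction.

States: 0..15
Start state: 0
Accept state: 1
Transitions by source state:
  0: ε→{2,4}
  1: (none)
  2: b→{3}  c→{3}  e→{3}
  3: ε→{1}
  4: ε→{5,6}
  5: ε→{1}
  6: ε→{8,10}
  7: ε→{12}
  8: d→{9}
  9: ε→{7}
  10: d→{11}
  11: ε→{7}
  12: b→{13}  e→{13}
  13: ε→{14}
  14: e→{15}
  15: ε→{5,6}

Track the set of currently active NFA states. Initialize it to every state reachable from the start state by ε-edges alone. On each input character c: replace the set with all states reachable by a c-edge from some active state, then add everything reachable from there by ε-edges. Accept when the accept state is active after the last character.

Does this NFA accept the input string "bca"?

Answer: REJECT

Derivation:
S₀ = ε-closure({0}) = {0,1,2,4,5,6,8,10}
'b' @ 1: {1,3}  ✓accept
'c' @ 2: {}  — no active states
rest 'a' ignored (set empty)
after full input: {}  (accept=1 not in)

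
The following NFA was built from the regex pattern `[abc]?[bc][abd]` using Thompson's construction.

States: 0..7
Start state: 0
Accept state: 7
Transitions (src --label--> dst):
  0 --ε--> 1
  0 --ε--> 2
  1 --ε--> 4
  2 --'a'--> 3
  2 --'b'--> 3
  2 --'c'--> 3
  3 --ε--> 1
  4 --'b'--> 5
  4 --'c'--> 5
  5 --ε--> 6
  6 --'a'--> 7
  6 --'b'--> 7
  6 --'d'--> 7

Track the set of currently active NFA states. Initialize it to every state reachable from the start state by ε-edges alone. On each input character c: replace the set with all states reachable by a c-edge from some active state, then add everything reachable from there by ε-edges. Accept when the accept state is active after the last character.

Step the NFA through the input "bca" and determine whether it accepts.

start: ε-closure({0}) = {0,1,2,4}
'b' @ 1: {1,3,4,5,6}
'c' @ 2: {5,6}
'a' @ 3: {7}  (accept∈set)
end set {7} — state 7 in

Answer: ACCEPT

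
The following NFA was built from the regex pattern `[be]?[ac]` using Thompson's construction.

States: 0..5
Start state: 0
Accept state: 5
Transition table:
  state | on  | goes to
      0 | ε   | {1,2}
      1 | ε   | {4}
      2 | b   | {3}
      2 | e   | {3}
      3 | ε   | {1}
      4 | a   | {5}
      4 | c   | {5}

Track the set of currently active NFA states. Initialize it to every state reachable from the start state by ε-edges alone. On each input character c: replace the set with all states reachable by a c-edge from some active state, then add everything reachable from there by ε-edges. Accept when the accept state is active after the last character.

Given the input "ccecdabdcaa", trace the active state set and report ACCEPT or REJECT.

Answer: REJECT

Steps:
S₀ = ε-closure({0}) = {0,1,2,4}
'c' @ 1: {5}  ✓accept
'c' @ 2: {}  — state set empty
rest 'ecdabdcaa' ignored (set empty)
end set {} — state 5 not in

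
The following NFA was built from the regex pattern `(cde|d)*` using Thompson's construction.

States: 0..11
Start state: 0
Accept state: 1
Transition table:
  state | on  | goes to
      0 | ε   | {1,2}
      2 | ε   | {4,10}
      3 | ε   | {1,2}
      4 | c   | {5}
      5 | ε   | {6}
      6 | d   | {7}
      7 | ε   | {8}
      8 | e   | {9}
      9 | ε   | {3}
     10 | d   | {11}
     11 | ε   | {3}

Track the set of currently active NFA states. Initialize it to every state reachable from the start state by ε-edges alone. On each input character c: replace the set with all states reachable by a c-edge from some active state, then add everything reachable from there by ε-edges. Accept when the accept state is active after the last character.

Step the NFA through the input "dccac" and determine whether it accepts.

Answer: REJECT

Trace:
S₀ = ε-closure({0}) = {0,1,2,4,10}
'd' @ 1: {1,2,3,4,10,11}  ✓accept
'c' @ 2: {5,6}
'c' @ 3: {}  — dead — no transitions
rest 'ac' ignored (set empty)
after full input: {}  (accept=1 not in)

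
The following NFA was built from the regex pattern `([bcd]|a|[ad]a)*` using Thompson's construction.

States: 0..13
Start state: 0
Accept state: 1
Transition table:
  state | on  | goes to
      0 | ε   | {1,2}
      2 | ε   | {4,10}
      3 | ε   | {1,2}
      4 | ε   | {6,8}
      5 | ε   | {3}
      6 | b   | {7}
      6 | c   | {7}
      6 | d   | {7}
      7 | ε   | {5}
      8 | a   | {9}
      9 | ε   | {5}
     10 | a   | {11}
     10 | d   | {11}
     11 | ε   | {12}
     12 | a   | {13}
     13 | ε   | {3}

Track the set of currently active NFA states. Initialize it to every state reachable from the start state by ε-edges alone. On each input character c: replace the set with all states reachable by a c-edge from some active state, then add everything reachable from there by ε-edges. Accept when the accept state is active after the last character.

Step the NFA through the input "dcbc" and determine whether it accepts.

initial (ε-close {0}): {0,1,2,4,6,8,10}
'd' @ 1: {1,2,3,4,5,6,7,8,10,11,12}  [accepting]
'c' @ 2: {1,2,3,4,5,6,7,8,10}  [accepting]
'b' @ 3: {1,2,3,4,5,6,7,8,10}  [accepting]
'c' @ 4: {1,2,3,4,5,6,7,8,10}  [accepting]
after full input: {1,2,3,4,5,6,7,8,10}  (accept=1 in)

Answer: ACCEPT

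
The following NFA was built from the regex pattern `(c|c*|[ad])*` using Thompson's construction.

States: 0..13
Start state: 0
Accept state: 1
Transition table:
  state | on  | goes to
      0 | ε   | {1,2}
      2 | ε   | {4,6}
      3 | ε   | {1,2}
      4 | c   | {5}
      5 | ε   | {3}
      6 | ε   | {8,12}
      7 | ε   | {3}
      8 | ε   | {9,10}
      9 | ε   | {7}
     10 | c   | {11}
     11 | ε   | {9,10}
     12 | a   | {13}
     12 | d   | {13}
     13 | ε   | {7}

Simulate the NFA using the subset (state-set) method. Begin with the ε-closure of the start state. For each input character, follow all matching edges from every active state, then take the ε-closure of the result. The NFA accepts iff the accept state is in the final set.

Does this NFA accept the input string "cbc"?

S₀ = ε-closure({0}) = {0,1,2,3,4,6,7,8,9,10,12}
'c' @ 1: {1,2,3,4,5,6,7,8,9,10,11,12}  [accepting]
'b' @ 2: {}  — dead — no transitions
rest 'c' ignored (set empty)
after full input: {}  (accept=1 not in)

Answer: REJECT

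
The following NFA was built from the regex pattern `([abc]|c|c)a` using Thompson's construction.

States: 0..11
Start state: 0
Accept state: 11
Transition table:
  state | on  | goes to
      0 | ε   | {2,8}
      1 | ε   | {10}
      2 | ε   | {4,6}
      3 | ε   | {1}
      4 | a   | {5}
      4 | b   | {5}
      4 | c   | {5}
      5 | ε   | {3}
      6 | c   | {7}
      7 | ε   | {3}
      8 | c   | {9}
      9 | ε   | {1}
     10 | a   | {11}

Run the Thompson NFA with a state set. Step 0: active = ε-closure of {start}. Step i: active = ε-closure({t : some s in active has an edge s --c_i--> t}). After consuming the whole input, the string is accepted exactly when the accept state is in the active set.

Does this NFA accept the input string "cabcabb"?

initial (ε-close {0}): {0,2,4,6,8}
'c' @ 1: {1,3,5,7,9,10}
'a' @ 2: {11}  (accept∈set)
'b' @ 3: {}  — no active states
rest 'cabb' ignored (set empty)
end set {} — state 11 not in

Answer: REJECT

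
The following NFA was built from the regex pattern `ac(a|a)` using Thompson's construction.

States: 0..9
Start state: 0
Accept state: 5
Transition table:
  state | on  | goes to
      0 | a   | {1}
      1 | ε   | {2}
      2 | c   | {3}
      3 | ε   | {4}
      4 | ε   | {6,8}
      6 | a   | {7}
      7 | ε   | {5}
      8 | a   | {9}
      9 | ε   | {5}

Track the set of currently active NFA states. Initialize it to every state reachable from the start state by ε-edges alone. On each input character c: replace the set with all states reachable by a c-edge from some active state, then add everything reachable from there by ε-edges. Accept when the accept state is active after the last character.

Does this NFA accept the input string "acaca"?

S₀ = ε-closure({0}) = {0}
'a' @ 1: {1,2}
'c' @ 2: {3,4,6,8}
'a' @ 3: {5,7,9}  [accepting]
'c' @ 4: {}  — dead — no transitions
rest 'a' ignored (set empty)
final: {}; accept 5 not in set

Answer: REJECT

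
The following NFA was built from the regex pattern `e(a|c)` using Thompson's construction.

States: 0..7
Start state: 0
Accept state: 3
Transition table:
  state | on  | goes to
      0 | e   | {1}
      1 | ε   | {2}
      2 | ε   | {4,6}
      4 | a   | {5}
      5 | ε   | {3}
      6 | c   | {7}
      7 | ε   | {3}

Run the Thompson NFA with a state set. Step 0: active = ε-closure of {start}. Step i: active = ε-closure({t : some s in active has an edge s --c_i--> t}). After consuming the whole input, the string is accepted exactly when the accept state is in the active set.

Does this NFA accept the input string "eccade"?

Answer: REJECT

Steps:
initial (ε-close {0}): {0}
'e' @ 1: {1,2,4,6}
'c' @ 2: {3,7}  [accepting]
'c' @ 3: {}  — dead — no transitions
rest 'ade' ignored (set empty)
final: {}; accept 3 not in set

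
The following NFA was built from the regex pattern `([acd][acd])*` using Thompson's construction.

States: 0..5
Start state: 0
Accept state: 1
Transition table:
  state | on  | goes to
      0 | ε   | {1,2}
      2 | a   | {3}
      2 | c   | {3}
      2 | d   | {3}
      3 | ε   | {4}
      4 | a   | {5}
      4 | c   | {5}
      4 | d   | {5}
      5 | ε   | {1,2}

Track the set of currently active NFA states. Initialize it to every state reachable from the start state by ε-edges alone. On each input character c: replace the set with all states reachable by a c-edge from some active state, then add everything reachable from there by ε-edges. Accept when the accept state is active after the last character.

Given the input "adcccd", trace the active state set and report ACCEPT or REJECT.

start: ε-closure({0}) = {0,1,2}
'a' @ 1: {3,4}
'd' @ 2: {1,2,5}  [accepting]
'c' @ 3: {3,4}
'c' @ 4: {1,2,5}  [accepting]
'c' @ 5: {3,4}
'd' @ 6: {1,2,5}  [accepting]
end set {1,2,5} — state 1 in

Answer: ACCEPT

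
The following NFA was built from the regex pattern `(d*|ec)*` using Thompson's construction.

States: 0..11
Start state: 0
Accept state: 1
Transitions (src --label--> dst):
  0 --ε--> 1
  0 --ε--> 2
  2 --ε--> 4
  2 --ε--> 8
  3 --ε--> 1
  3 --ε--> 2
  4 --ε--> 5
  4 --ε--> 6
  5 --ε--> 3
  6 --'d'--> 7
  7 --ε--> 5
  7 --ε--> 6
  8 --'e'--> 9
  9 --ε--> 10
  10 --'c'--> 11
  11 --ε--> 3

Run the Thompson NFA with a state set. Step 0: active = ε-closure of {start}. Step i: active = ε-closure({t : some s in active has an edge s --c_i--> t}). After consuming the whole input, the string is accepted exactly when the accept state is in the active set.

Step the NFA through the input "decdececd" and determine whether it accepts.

start: ε-closure({0}) = {0,1,2,3,4,5,6,8}
'd' @ 1: {1,2,3,4,5,6,7,8}  [accepting]
'e' @ 2: {9,10}
'c' @ 3: {1,2,3,4,5,6,8,11}  [accepting]
'd' @ 4: {1,2,3,4,5,6,7,8}  [accepting]
'e' @ 5: {9,10}
'c' @ 6: {1,2,3,4,5,6,8,11}  [accepting]
'e' @ 7: {9,10}
'c' @ 8: {1,2,3,4,5,6,8,11}  [accepting]
'd' @ 9: {1,2,3,4,5,6,7,8}  [accepting]
after full input: {1,2,3,4,5,6,7,8}  (accept=1 in)

Answer: ACCEPT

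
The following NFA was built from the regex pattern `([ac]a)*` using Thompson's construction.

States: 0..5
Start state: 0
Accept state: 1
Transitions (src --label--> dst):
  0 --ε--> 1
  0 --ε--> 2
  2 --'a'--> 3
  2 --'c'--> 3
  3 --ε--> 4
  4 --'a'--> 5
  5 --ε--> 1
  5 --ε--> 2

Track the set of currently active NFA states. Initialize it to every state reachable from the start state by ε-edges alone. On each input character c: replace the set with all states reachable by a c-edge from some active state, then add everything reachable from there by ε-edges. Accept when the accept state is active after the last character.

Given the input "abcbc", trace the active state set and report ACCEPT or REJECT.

Answer: REJECT

Derivation:
start: ε-closure({0}) = {0,1,2}
'a' @ 1: {3,4}
'b' @ 2: {}  — no active states
rest 'cbc' ignored (set empty)
final: {}; accept 1 not in set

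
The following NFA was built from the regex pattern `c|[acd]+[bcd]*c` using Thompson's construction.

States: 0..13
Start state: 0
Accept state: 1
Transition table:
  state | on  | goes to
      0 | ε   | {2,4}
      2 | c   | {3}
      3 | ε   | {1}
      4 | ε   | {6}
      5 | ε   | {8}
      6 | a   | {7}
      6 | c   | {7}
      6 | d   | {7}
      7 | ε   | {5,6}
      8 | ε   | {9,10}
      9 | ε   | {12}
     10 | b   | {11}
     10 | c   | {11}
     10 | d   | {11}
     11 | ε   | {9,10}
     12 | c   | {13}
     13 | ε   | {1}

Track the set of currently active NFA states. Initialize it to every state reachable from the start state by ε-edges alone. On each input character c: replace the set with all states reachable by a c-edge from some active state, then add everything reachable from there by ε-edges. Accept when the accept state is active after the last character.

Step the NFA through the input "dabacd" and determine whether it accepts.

Answer: REJECT

Derivation:
S₀ = ε-closure({0}) = {0,2,4,6}
'd' @ 1: {5,6,7,8,9,10,12}
'a' @ 2: {5,6,7,8,9,10,12}
'b' @ 3: {9,10,11,12}
'a' @ 4: {}  — state set empty
rest 'cd' ignored (set empty)
final: {}; accept 1 not in set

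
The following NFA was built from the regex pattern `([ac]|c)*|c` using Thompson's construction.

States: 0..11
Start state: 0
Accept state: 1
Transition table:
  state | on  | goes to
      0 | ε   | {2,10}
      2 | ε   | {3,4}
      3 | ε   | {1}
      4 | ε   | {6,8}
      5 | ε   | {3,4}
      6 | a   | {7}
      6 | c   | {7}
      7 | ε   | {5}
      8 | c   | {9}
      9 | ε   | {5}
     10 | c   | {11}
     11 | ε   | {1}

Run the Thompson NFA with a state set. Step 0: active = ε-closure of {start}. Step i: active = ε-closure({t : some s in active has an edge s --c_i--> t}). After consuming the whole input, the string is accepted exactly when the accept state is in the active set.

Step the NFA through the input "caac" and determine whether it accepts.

start: ε-closure({0}) = {0,1,2,3,4,6,8,10}
'c' @ 1: {1,3,4,5,6,7,8,9,11}  [accepting]
'a' @ 2: {1,3,4,5,6,7,8}  [accepting]
'a' @ 3: {1,3,4,5,6,7,8}  [accepting]
'c' @ 4: {1,3,4,5,6,7,8,9}  [accepting]
final: {1,3,4,5,6,7,8,9}; accept 1 in set

Answer: ACCEPT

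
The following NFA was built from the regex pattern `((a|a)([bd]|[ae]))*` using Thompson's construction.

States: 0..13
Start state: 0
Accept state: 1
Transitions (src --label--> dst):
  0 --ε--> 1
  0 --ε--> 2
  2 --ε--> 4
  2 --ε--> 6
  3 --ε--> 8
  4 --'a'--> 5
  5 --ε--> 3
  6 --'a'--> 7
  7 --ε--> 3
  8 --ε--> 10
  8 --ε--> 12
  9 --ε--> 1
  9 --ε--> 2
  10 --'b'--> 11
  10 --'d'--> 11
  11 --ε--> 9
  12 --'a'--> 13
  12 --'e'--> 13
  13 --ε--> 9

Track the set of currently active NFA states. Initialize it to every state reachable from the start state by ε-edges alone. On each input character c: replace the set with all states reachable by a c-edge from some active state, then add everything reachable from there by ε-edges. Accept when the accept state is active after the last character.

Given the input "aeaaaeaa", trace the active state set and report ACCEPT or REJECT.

Answer: ACCEPT

Derivation:
S₀ = ε-closure({0}) = {0,1,2,4,6}
'a' @ 1: {3,5,7,8,10,12}
'e' @ 2: {1,2,4,6,9,13}  [accepting]
'a' @ 3: {3,5,7,8,10,12}
'a' @ 4: {1,2,4,6,9,13}  [accepting]
'a' @ 5: {3,5,7,8,10,12}
'e' @ 6: {1,2,4,6,9,13}  [accepting]
'a' @ 7: {3,5,7,8,10,12}
'a' @ 8: {1,2,4,6,9,13}  [accepting]
after full input: {1,2,4,6,9,13}  (accept=1 in)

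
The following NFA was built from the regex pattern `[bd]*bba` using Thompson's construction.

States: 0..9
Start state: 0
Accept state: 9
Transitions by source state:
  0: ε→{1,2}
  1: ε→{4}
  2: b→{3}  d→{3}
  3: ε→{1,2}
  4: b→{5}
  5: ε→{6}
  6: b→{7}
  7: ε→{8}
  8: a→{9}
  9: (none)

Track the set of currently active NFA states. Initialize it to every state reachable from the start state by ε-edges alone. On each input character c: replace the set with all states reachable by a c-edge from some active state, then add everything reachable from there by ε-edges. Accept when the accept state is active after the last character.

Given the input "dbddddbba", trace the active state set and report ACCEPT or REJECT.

Answer: ACCEPT

Trace:
start: ε-closure({0}) = {0,1,2,4}
'd' @ 1: {1,2,3,4}
'b' @ 2: {1,2,3,4,5,6}
'd' @ 3: {1,2,3,4}
'd' @ 4: {1,2,3,4}
'd' @ 5: {1,2,3,4}
'd' @ 6: {1,2,3,4}
'b' @ 7: {1,2,3,4,5,6}
'b' @ 8: {1,2,3,4,5,6,7,8}
'a' @ 9: {9}  [accepting]
after full input: {9}  (accept=9 in)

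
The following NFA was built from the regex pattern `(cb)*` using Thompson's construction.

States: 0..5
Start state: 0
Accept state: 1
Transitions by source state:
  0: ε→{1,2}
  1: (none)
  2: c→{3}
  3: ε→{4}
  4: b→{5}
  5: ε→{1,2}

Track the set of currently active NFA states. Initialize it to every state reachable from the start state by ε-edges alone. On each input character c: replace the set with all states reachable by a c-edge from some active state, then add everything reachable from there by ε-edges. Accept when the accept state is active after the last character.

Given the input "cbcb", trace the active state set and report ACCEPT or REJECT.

initial (ε-close {0}): {0,1,2}
'c' @ 1: {3,4}
'b' @ 2: {1,2,5}  [accepting]
'c' @ 3: {3,4}
'b' @ 4: {1,2,5}  [accepting]
after full input: {1,2,5}  (accept=1 in)

Answer: ACCEPT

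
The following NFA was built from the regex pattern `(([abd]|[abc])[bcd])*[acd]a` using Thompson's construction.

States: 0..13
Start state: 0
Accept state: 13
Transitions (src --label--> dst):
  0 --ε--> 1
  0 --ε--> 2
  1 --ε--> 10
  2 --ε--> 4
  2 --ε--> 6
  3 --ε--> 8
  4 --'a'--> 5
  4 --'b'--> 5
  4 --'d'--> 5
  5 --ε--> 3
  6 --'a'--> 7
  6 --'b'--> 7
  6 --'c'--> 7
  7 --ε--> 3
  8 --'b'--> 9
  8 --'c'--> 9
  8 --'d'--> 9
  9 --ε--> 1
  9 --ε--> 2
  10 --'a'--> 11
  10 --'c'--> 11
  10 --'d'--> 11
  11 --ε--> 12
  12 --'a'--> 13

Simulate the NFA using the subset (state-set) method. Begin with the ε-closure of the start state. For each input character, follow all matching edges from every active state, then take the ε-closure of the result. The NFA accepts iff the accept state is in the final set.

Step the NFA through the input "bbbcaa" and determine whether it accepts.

initial (ε-close {0}): {0,1,2,4,6,10}
'b' @ 1: {3,5,7,8}
'b' @ 2: {1,2,4,6,9,10}
'b' @ 3: {3,5,7,8}
'c' @ 4: {1,2,4,6,9,10}
'a' @ 5: {3,5,7,8,11,12}
'a' @ 6: {13}  ✓accept
after full input: {13}  (accept=13 in)

Answer: ACCEPT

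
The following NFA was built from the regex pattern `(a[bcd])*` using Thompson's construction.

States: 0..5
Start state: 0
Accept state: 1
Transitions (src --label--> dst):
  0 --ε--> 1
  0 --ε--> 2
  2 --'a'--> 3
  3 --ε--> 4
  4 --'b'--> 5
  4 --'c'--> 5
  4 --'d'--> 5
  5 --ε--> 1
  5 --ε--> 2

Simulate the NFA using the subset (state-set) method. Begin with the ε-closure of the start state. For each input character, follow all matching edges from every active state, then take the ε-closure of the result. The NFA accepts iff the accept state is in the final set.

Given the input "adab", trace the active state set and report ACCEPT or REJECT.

Answer: ACCEPT

Trace:
S₀ = ε-closure({0}) = {0,1,2}
'a' @ 1: {3,4}
'd' @ 2: {1,2,5}  (accept∈set)
'a' @ 3: {3,4}
'b' @ 4: {1,2,5}  (accept∈set)
after full input: {1,2,5}  (accept=1 in)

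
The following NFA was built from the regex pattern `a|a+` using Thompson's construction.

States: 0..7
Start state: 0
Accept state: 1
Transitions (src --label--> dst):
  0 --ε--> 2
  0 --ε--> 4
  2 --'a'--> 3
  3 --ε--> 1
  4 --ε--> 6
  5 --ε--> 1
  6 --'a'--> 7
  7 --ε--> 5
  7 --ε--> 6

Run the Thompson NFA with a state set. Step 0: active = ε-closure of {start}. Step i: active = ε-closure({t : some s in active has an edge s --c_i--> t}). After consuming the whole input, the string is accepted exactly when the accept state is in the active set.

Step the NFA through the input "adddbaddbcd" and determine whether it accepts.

initial (ε-close {0}): {0,2,4,6}
'a' @ 1: {1,3,5,6,7}  [accepting]
'd' @ 2: {}  — dead — no transitions
rest 'ddbaddbcd' ignored (set empty)
after full input: {}  (accept=1 not in)

Answer: REJECT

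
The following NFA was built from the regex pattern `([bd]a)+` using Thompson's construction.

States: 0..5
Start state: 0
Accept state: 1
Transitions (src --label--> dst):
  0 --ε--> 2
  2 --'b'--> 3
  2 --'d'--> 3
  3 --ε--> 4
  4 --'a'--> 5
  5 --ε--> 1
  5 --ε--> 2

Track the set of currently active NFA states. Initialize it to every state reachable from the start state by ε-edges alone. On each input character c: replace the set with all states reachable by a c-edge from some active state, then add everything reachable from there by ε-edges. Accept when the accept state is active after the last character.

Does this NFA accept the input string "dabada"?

start: ε-closure({0}) = {0,2}
'd' @ 1: {3,4}
'a' @ 2: {1,2,5}  [accepting]
'b' @ 3: {3,4}
'a' @ 4: {1,2,5}  [accepting]
'd' @ 5: {3,4}
'a' @ 6: {1,2,5}  [accepting]
end set {1,2,5} — state 1 in

Answer: ACCEPT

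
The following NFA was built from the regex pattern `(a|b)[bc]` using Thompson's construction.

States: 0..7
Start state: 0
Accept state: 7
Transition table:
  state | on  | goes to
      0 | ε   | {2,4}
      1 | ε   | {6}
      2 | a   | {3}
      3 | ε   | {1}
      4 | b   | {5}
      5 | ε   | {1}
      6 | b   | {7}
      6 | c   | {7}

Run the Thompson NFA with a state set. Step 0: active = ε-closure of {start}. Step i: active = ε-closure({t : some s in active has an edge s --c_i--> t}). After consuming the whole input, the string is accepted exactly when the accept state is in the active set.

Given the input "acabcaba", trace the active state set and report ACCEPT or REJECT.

Answer: REJECT

Derivation:
start: ε-closure({0}) = {0,2,4}
'a' @ 1: {1,3,6}
'c' @ 2: {7}  (accept∈set)
'a' @ 3: {}  — no active states
rest 'bcaba' ignored (set empty)
end set {} — state 7 not in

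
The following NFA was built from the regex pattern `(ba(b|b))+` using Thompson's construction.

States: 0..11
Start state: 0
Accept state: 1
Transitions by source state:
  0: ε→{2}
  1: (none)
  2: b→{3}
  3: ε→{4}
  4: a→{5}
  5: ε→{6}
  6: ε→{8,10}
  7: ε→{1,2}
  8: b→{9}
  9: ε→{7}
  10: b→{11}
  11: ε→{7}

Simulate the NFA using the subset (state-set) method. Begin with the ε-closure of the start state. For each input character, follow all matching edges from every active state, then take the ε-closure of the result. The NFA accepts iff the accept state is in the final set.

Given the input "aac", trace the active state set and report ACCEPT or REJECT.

Answer: REJECT

Trace:
start: ε-closure({0}) = {0,2}
'a' @ 1: {}  — no active states
rest 'ac' ignored (set empty)
after full input: {}  (accept=1 not in)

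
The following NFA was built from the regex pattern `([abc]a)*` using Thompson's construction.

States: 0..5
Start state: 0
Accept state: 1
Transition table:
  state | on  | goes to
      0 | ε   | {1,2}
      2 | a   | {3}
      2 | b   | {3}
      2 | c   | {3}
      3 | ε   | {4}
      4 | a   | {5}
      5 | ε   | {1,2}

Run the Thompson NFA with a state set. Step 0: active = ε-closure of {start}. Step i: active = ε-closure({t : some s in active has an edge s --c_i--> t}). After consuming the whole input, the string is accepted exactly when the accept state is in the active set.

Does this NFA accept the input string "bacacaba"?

Answer: ACCEPT

Steps:
initial (ε-close {0}): {0,1,2}
'b' @ 1: {3,4}
'a' @ 2: {1,2,5}  (accept∈set)
'c' @ 3: {3,4}
'a' @ 4: {1,2,5}  (accept∈set)
'c' @ 5: {3,4}
'a' @ 6: {1,2,5}  (accept∈set)
'b' @ 7: {3,4}
'a' @ 8: {1,2,5}  (accept∈set)
after full input: {1,2,5}  (accept=1 in)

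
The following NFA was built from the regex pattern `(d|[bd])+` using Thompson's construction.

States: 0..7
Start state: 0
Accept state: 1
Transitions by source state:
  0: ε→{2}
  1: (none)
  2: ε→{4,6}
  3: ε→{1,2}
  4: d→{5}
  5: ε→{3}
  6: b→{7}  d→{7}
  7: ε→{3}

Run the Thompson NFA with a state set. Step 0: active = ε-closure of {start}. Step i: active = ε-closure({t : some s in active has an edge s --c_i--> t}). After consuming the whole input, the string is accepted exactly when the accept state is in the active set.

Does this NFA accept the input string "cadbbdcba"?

Answer: REJECT

Derivation:
start: ε-closure({0}) = {0,2,4,6}
'c' @ 1: {}  — no active states
rest 'adbbdcba' ignored (set empty)
final: {}; accept 1 not in set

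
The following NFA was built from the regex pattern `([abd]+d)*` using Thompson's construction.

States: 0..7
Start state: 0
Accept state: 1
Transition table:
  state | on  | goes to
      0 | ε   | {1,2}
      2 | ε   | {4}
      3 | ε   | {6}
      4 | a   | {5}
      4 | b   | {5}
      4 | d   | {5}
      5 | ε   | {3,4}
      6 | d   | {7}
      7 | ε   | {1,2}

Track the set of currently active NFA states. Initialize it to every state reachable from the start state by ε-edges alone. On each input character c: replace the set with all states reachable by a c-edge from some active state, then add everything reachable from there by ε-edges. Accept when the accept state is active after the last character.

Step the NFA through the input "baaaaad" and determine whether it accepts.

initial (ε-close {0}): {0,1,2,4}
'b' @ 1: {3,4,5,6}
'a' @ 2: {3,4,5,6}
'a' @ 3: {3,4,5,6}
'a' @ 4: {3,4,5,6}
'a' @ 5: {3,4,5,6}
'a' @ 6: {3,4,5,6}
'd' @ 7: {1,2,3,4,5,6,7}  ✓accept
final: {1,2,3,4,5,6,7}; accept 1 in set

Answer: ACCEPT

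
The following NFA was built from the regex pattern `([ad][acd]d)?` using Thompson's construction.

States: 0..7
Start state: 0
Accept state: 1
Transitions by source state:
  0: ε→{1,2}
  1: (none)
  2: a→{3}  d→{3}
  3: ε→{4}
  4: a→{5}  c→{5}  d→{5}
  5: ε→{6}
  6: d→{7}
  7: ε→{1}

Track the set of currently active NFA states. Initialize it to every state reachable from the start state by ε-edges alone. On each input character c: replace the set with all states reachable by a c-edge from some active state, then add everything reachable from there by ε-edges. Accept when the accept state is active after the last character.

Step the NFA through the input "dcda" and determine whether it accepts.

start: ε-closure({0}) = {0,1,2}
'd' @ 1: {3,4}
'c' @ 2: {5,6}
'd' @ 3: {1,7}  (accept∈set)
'a' @ 4: {}  — dead — no transitions
final: {}; accept 1 not in set

Answer: REJECT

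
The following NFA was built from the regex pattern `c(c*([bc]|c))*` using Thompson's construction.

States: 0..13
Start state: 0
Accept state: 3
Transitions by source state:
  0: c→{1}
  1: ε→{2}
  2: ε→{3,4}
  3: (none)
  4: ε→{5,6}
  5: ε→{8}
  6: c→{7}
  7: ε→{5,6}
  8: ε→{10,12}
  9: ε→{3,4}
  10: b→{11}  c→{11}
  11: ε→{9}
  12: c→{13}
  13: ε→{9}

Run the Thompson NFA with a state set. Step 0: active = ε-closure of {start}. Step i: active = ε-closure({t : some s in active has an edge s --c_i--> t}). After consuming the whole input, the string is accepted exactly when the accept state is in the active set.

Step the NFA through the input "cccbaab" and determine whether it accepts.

start: ε-closure({0}) = {0}
'c' @ 1: {1,2,3,4,5,6,8,10,12}  (accept∈set)
'c' @ 2: {3,4,5,6,7,8,9,10,11,12,13}  (accept∈set)
'c' @ 3: {3,4,5,6,7,8,9,10,11,12,13}  (accept∈set)
'b' @ 4: {3,4,5,6,8,9,10,11,12}  (accept∈set)
'a' @ 5: {}  — state set empty
rest 'ab' ignored (set empty)
final: {}; accept 3 not in set

Answer: REJECT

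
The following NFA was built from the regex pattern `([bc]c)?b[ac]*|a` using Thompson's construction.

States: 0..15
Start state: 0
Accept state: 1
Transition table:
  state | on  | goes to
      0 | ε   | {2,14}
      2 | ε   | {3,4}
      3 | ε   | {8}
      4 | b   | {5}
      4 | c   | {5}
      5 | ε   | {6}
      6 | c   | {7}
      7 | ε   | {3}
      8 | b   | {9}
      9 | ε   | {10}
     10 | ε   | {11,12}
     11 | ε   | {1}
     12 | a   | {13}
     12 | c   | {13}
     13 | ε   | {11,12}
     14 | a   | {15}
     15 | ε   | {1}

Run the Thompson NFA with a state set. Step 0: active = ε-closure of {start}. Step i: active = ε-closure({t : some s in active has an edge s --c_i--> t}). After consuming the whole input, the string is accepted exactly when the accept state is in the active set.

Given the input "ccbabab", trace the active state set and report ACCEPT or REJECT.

initial (ε-close {0}): {0,2,3,4,8,14}
'c' @ 1: {5,6}
'c' @ 2: {3,7,8}
'b' @ 3: {1,9,10,11,12}  [accepting]
'a' @ 4: {1,11,12,13}  [accepting]
'b' @ 5: {}  — dead — no transitions
rest 'ab' ignored (set empty)
final: {}; accept 1 not in set

Answer: REJECT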